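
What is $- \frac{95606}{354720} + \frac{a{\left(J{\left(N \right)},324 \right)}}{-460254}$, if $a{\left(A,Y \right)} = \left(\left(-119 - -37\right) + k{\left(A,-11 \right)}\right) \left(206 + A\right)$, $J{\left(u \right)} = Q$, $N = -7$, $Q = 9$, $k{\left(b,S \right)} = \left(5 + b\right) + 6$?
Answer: $- \frac{3272885527}{13605108240} \approx -0.24056$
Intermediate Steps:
$k{\left(b,S \right)} = 11 + b$
$J{\left(u \right)} = 9$
$a{\left(A,Y \right)} = \left(-71 + A\right) \left(206 + A\right)$ ($a{\left(A,Y \right)} = \left(\left(-119 - -37\right) + \left(11 + A\right)\right) \left(206 + A\right) = \left(\left(-119 + 37\right) + \left(11 + A\right)\right) \left(206 + A\right) = \left(-82 + \left(11 + A\right)\right) \left(206 + A\right) = \left(-71 + A\right) \left(206 + A\right)$)
$- \frac{95606}{354720} + \frac{a{\left(J{\left(N \right)},324 \right)}}{-460254} = - \frac{95606}{354720} + \frac{-14626 + 9^{2} + 135 \cdot 9}{-460254} = \left(-95606\right) \frac{1}{354720} + \left(-14626 + 81 + 1215\right) \left(- \frac{1}{460254}\right) = - \frac{47803}{177360} - - \frac{6665}{230127} = - \frac{47803}{177360} + \frac{6665}{230127} = - \frac{3272885527}{13605108240}$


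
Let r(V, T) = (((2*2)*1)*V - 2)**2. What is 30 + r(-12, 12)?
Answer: 2530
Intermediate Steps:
r(V, T) = (-2 + 4*V)**2 (r(V, T) = ((4*1)*V - 2)**2 = (4*V - 2)**2 = (-2 + 4*V)**2)
30 + r(-12, 12) = 30 + 4*(-1 + 2*(-12))**2 = 30 + 4*(-1 - 24)**2 = 30 + 4*(-25)**2 = 30 + 4*625 = 30 + 2500 = 2530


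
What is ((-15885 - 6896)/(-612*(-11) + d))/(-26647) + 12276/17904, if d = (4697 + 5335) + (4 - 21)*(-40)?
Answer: 59444419177/86690844982 ≈ 0.68571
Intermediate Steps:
d = 10712 (d = 10032 - 17*(-40) = 10032 + 680 = 10712)
((-15885 - 6896)/(-612*(-11) + d))/(-26647) + 12276/17904 = ((-15885 - 6896)/(-612*(-11) + 10712))/(-26647) + 12276/17904 = -22781/(6732 + 10712)*(-1/26647) + 12276*(1/17904) = -22781/17444*(-1/26647) + 1023/1492 = 22781/464830268 + 1023/1492 = 59444419177/86690844982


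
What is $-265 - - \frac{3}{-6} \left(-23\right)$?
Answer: $- \frac{507}{2} \approx -253.5$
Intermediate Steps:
$-265 - - \frac{3}{-6} \left(-23\right) = -265 - \left(-3\right) \left(- \frac{1}{6}\right) \left(-23\right) = -265 - \frac{1}{2} \left(-23\right) = -265 - - \frac{23}{2} = -265 + \frac{23}{2} = - \frac{507}{2}$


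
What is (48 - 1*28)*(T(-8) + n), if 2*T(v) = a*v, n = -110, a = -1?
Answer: -2120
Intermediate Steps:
T(v) = -v/2 (T(v) = (-v)/2 = -v/2)
(48 - 1*28)*(T(-8) + n) = (48 - 1*28)*(-½*(-8) - 110) = (48 - 28)*(4 - 110) = 20*(-106) = -2120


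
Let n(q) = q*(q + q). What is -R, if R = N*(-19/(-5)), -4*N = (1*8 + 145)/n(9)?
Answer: 323/360 ≈ 0.89722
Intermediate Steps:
n(q) = 2*q² (n(q) = q*(2*q) = 2*q²)
N = -17/72 (N = -(1*8 + 145)/(4*(2*9²)) = -(8 + 145)/(4*(2*81)) = -153/(4*162) = -¼*17/18 = -17/72 ≈ -0.23611)
R = -323/360 (R = -(-323)/(72*(-5)) = -(-323)*(-1)/(72*5) = -17/72*19/5 = -323/360 ≈ -0.89722)
-R = -1*(-323/360) = 323/360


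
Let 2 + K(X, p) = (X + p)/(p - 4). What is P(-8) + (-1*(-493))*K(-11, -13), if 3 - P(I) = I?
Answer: -279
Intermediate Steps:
P(I) = 3 - I
K(X, p) = -2 + (X + p)/(-4 + p) (K(X, p) = -2 + (X + p)/(p - 4) = -2 + (X + p)/(-4 + p))
P(-8) + (-1*(-493))*K(-11, -13) = (3 - 1*(-8)) + (-1*(-493))*((8 - 11 - 1*(-13))/(-4 - 13)) = (3 + 8) + 493*((8 - 11 + 13)/(-17)) = 11 + 493*(-1/17*10) = 11 + 493*(-10/17) = 11 - 290 = -279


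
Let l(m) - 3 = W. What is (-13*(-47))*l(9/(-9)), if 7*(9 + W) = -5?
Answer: -28717/7 ≈ -4102.4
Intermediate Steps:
W = -68/7 (W = -9 + (1/7)*(-5) = -9 - 5/7 = -68/7 ≈ -9.7143)
l(m) = -47/7 (l(m) = 3 - 68/7 = -47/7)
(-13*(-47))*l(9/(-9)) = -13*(-47)*(-47/7) = 611*(-47/7) = -28717/7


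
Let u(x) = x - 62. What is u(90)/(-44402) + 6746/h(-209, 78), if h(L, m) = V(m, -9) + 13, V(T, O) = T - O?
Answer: 74883273/1110050 ≈ 67.459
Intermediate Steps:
u(x) = -62 + x
h(L, m) = 22 + m (h(L, m) = (m - 1*(-9)) + 13 = (m + 9) + 13 = (9 + m) + 13 = 22 + m)
u(90)/(-44402) + 6746/h(-209, 78) = (-62 + 90)/(-44402) + 6746/(22 + 78) = 28*(-1/44402) + 6746/100 = -14/22201 + 6746*(1/100) = -14/22201 + 3373/50 = 74883273/1110050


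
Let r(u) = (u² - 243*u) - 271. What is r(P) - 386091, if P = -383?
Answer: -146604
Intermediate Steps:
r(u) = -271 + u² - 243*u
r(P) - 386091 = (-271 + (-383)² - 243*(-383)) - 386091 = (-271 + 146689 + 93069) - 386091 = 239487 - 386091 = -146604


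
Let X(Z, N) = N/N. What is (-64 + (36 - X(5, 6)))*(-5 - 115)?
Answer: 3480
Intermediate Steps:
X(Z, N) = 1
(-64 + (36 - X(5, 6)))*(-5 - 115) = (-64 + (36 - 1*1))*(-5 - 115) = (-64 + (36 - 1))*(-120) = (-64 + 35)*(-120) = -29*(-120) = 3480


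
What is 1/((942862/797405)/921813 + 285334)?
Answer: 735058295265/209737123622086372 ≈ 3.5047e-6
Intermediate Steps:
1/((942862/797405)/921813 + 285334) = 1/((942862*(1/797405))*(1/921813) + 285334) = 1/((942862/797405)*(1/921813) + 285334) = 1/(942862/735058295265 + 285334) = 1/(209737123622086372/735058295265) = 735058295265/209737123622086372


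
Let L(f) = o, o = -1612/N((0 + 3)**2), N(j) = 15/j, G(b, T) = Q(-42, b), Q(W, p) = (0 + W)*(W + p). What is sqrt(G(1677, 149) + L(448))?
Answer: I*sqrt(1740930)/5 ≈ 263.89*I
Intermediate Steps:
Q(W, p) = W*(W + p)
G(b, T) = 1764 - 42*b (G(b, T) = -42*(-42 + b) = 1764 - 42*b)
o = -4836/5 (o = -1612*(0 + 3)**2/15 = -1612/(15/(3**2)) = -1612/(15/9) = -1612/(15*(1/9)) = -1612/5/3 = -1612*3/5 = -4836/5 ≈ -967.20)
L(f) = -4836/5
sqrt(G(1677, 149) + L(448)) = sqrt((1764 - 42*1677) - 4836/5) = sqrt((1764 - 70434) - 4836/5) = sqrt(-68670 - 4836/5) = sqrt(-348186/5) = I*sqrt(1740930)/5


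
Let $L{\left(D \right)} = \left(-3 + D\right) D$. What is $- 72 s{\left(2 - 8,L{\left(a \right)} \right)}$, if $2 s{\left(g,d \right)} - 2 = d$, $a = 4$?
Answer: $-216$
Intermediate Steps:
$L{\left(D \right)} = D \left(-3 + D\right)$
$s{\left(g,d \right)} = 1 + \frac{d}{2}$
$- 72 s{\left(2 - 8,L{\left(a \right)} \right)} = - 72 \left(1 + \frac{4 \left(-3 + 4\right)}{2}\right) = - 72 \left(1 + \frac{4 \cdot 1}{2}\right) = - 72 \left(1 + \frac{1}{2} \cdot 4\right) = - 72 \left(1 + 2\right) = \left(-72\right) 3 = -216$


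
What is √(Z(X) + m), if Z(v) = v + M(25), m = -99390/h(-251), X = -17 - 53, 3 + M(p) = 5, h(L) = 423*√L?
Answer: √(-85171555908 + 1172503830*I*√251)/35391 ≈ 0.89401 + 8.2945*I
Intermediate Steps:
M(p) = 2 (M(p) = -3 + 5 = 2)
X = -70
m = 33130*I*√251/35391 (m = -99390*(-I*√251/106173) = -(-33130)*I*√251/35391 = 33130*I*√251/35391 ≈ 14.831*I)
Z(v) = 2 + v (Z(v) = v + 2 = 2 + v)
√(Z(X) + m) = √((2 - 70) + 33130*I*√251/35391) = √(-68 + 33130*I*√251/35391)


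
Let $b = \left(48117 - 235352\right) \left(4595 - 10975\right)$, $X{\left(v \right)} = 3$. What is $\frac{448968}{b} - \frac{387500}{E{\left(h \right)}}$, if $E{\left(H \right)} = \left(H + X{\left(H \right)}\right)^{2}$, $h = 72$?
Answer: $- \frac{185155681322}{2687758425} \approx -68.889$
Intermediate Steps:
$E{\left(H \right)} = \left(3 + H\right)^{2}$ ($E{\left(H \right)} = \left(H + 3\right)^{2} = \left(3 + H\right)^{2}$)
$b = 1194559300$ ($b = \left(-187235\right) \left(-6380\right) = 1194559300$)
$\frac{448968}{b} - \frac{387500}{E{\left(h \right)}} = \frac{448968}{1194559300} - \frac{387500}{\left(3 + 72\right)^{2}} = 448968 \cdot \frac{1}{1194559300} - \frac{387500}{75^{2}} = \frac{112242}{298639825} - \frac{387500}{5625} = \frac{112242}{298639825} - \frac{620}{9} = - \frac{185155681322}{2687758425}$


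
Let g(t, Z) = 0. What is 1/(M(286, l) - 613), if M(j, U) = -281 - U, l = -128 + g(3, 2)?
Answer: -1/766 ≈ -0.0013055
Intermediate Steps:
l = -128 (l = -128 + 0 = -128)
1/(M(286, l) - 613) = 1/((-281 - 1*(-128)) - 613) = 1/((-281 + 128) - 613) = 1/(-153 - 613) = 1/(-766) = -1/766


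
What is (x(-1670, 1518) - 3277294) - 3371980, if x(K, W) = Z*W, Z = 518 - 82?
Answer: -5987426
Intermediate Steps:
Z = 436
x(K, W) = 436*W
(x(-1670, 1518) - 3277294) - 3371980 = (436*1518 - 3277294) - 3371980 = (661848 - 3277294) - 3371980 = -2615446 - 3371980 = -5987426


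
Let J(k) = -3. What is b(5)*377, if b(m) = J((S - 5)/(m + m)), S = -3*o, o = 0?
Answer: -1131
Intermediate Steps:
S = 0 (S = -3*0 = 0)
b(m) = -3
b(5)*377 = -3*377 = -1131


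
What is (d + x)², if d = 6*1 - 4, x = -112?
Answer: 12100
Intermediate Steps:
d = 2 (d = 6 - 4 = 2)
(d + x)² = (2 - 112)² = (-110)² = 12100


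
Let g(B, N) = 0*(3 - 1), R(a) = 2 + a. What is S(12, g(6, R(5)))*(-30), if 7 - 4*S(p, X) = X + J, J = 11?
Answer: 30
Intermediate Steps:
g(B, N) = 0 (g(B, N) = 0*2 = 0)
S(p, X) = -1 - X/4 (S(p, X) = 7/4 - (X + 11)/4 = 7/4 - (11 + X)/4 = 7/4 + (-11/4 - X/4) = -1 - X/4)
S(12, g(6, R(5)))*(-30) = (-1 - 1/4*0)*(-30) = (-1 + 0)*(-30) = -1*(-30) = 30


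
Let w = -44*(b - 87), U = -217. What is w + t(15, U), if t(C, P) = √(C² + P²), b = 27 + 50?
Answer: 440 + √47314 ≈ 657.52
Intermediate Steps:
b = 77
w = 440 (w = -44*(77 - 87) = -44*(-10) = 440)
w + t(15, U) = 440 + √(15² + (-217)²) = 440 + √(225 + 47089) = 440 + √47314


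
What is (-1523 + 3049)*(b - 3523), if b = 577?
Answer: -4495596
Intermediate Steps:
(-1523 + 3049)*(b - 3523) = (-1523 + 3049)*(577 - 3523) = 1526*(-2946) = -4495596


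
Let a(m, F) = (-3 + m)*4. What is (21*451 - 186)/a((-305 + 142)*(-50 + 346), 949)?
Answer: -9285/193004 ≈ -0.048108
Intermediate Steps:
a(m, F) = -12 + 4*m
(21*451 - 186)/a((-305 + 142)*(-50 + 346), 949) = (21*451 - 186)/(-12 + 4*((-305 + 142)*(-50 + 346))) = (9471 - 186)/(-12 + 4*(-163*296)) = 9285/(-12 + 4*(-48248)) = 9285/(-12 - 192992) = 9285/(-193004) = 9285*(-1/193004) = -9285/193004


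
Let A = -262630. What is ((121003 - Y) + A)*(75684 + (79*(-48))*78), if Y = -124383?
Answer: 3795266448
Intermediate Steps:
((121003 - Y) + A)*(75684 + (79*(-48))*78) = ((121003 - 1*(-124383)) - 262630)*(75684 + (79*(-48))*78) = ((121003 + 124383) - 262630)*(75684 - 3792*78) = (245386 - 262630)*(75684 - 295776) = -17244*(-220092) = 3795266448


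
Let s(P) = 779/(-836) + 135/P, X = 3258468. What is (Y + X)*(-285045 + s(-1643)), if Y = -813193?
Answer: -50388672853406825/72292 ≈ -6.9702e+11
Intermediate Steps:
s(P) = -41/44 + 135/P (s(P) = 779*(-1/836) + 135/P = -41/44 + 135/P)
(Y + X)*(-285045 + s(-1643)) = (-813193 + 3258468)*(-285045 + (-41/44 + 135/(-1643))) = 2445275*(-285045 + (-41/44 + 135*(-1/1643))) = 2445275*(-285045 + (-41/44 - 135/1643)) = 2445275*(-285045 - 73303/72292) = 2445275*(-20606546443/72292) = -50388672853406825/72292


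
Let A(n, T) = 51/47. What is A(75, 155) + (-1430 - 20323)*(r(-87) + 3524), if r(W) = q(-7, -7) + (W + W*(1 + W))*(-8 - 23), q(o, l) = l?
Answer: 230782275699/47 ≈ 4.9103e+9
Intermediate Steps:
r(W) = -7 - 31*W - 31*W*(1 + W) (r(W) = -7 + (W + W*(1 + W))*(-8 - 23) = -7 + (W + W*(1 + W))*(-31) = -7 + (-31*W - 31*W*(1 + W)) = -7 - 31*W - 31*W*(1 + W))
A(n, T) = 51/47 (A(n, T) = 51*(1/47) = 51/47)
A(75, 155) + (-1430 - 20323)*(r(-87) + 3524) = 51/47 + (-1430 - 20323)*((-7 - 62*(-87) - 31*(-87)²) + 3524) = 51/47 - 21753*((-7 + 5394 - 31*7569) + 3524) = 51/47 - 21753*((-7 + 5394 - 234639) + 3524) = 51/47 - 21753*(-229252 + 3524) = 51/47 - 21753*(-225728) = 51/47 + 4910261184 = 230782275699/47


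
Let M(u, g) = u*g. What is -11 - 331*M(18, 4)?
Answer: -23843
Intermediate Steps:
M(u, g) = g*u
-11 - 331*M(18, 4) = -11 - 1324*18 = -11 - 331*72 = -11 - 23832 = -23843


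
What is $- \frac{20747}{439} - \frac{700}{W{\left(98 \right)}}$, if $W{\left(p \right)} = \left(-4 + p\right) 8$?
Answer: $- \frac{3977261}{82532} \approx -48.191$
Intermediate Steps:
$W{\left(p \right)} = -32 + 8 p$
$- \frac{20747}{439} - \frac{700}{W{\left(98 \right)}} = - \frac{20747}{439} - \frac{700}{-32 + 8 \cdot 98} = \left(-20747\right) \frac{1}{439} - \frac{700}{-32 + 784} = - \frac{20747}{439} - \frac{700}{752} = - \frac{20747}{439} - \frac{175}{188} = - \frac{3977261}{82532}$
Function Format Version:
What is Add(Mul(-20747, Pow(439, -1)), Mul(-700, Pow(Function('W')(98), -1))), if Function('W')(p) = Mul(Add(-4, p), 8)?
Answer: Rational(-3977261, 82532) ≈ -48.191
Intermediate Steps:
Function('W')(p) = Add(-32, Mul(8, p))
Add(Mul(-20747, Pow(439, -1)), Mul(-700, Pow(Function('W')(98), -1))) = Add(Mul(-20747, Pow(439, -1)), Mul(-700, Pow(Add(-32, Mul(8, 98)), -1))) = Add(Mul(-20747, Rational(1, 439)), Mul(-700, Pow(Add(-32, 784), -1))) = Add(Rational(-20747, 439), Mul(-700, Pow(752, -1))) = Add(Rational(-20747, 439), Mul(-700, Rational(1, 752))) = Add(Rational(-20747, 439), Rational(-175, 188)) = Rational(-3977261, 82532)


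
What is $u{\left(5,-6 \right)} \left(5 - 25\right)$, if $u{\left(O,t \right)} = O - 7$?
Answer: $40$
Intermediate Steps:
$u{\left(O,t \right)} = -7 + O$
$u{\left(5,-6 \right)} \left(5 - 25\right) = \left(-7 + 5\right) \left(5 - 25\right) = \left(-2\right) \left(-20\right) = 40$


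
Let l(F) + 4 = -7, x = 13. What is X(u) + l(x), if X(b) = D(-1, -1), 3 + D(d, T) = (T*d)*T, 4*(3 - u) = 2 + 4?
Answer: -15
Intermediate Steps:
l(F) = -11 (l(F) = -4 - 7 = -11)
u = 3/2 (u = 3 - (2 + 4)/4 = 3 - ¼*6 = 3 - 3/2 = 3/2 ≈ 1.5000)
D(d, T) = -3 + d*T² (D(d, T) = -3 + (T*d)*T = -3 + d*T²)
X(b) = -4 (X(b) = -3 - 1*(-1)² = -3 - 1*1 = -3 - 1 = -4)
X(u) + l(x) = -4 - 11 = -15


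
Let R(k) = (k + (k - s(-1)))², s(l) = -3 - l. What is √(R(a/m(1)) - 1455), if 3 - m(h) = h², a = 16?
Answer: I*√1131 ≈ 33.63*I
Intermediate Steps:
m(h) = 3 - h²
R(k) = (2 + 2*k)² (R(k) = (k + (k - (-3 - 1*(-1))))² = (k + (k - (-3 + 1)))² = (k + (k - 1*(-2)))² = (k + (k + 2))² = (k + (2 + k))² = (2 + 2*k)²)
√(R(a/m(1)) - 1455) = √(4*(1 + 16/(3 - 1*1²))² - 1455) = √(4*(1 + 16/(3 - 1*1))² - 1455) = √(4*(1 + 16/(3 - 1))² - 1455) = √(4*(1 + 16/2)² - 1455) = √(4*(1 + 16*(½))² - 1455) = √(4*(1 + 8)² - 1455) = √(4*9² - 1455) = √(4*81 - 1455) = √(324 - 1455) = √(-1131) = I*√1131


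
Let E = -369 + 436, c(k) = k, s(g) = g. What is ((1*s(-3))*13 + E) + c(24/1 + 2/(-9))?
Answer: 466/9 ≈ 51.778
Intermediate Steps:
E = 67
((1*s(-3))*13 + E) + c(24/1 + 2/(-9)) = ((1*(-3))*13 + 67) + (24/1 + 2/(-9)) = (-3*13 + 67) + (24*1 + 2*(-⅑)) = (-39 + 67) + (24 - 2/9) = 28 + 214/9 = 466/9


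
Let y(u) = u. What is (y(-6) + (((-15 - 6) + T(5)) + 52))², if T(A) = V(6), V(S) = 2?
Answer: 729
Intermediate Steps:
T(A) = 2
(y(-6) + (((-15 - 6) + T(5)) + 52))² = (-6 + (((-15 - 6) + 2) + 52))² = (-6 + ((-21 + 2) + 52))² = (-6 + (-19 + 52))² = (-6 + 33)² = 27² = 729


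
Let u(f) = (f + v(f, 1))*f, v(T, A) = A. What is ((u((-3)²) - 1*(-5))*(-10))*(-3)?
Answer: 2850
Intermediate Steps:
u(f) = f*(1 + f) (u(f) = (f + 1)*f = (1 + f)*f = f*(1 + f))
((u((-3)²) - 1*(-5))*(-10))*(-3) = (((-3)²*(1 + (-3)²) - 1*(-5))*(-10))*(-3) = ((9*(1 + 9) + 5)*(-10))*(-3) = ((9*10 + 5)*(-10))*(-3) = ((90 + 5)*(-10))*(-3) = (95*(-10))*(-3) = -950*(-3) = 2850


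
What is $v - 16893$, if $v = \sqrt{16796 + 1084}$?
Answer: $-16893 + 2 \sqrt{4470} \approx -16759.0$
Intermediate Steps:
$v = 2 \sqrt{4470}$ ($v = \sqrt{17880} = 2 \sqrt{4470} \approx 133.72$)
$v - 16893 = 2 \sqrt{4470} - 16893 = -16893 + 2 \sqrt{4470}$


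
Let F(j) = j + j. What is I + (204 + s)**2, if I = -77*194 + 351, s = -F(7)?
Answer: 21513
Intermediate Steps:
F(j) = 2*j
s = -14 (s = -2*7 = -1*14 = -14)
I = -14587 (I = -14938 + 351 = -14587)
I + (204 + s)**2 = -14587 + (204 - 14)**2 = -14587 + 190**2 = -14587 + 36100 = 21513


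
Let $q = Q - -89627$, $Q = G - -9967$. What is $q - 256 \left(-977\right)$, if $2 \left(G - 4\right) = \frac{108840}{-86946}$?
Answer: $\frac{5067638540}{14491} \approx 3.4971 \cdot 10^{5}$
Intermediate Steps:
$G = \frac{48894}{14491}$ ($G = 4 + \frac{108840 \frac{1}{-86946}}{2} = 4 + \frac{108840 \left(- \frac{1}{86946}\right)}{2} = 4 + \frac{1}{2} \left(- \frac{18140}{14491}\right) = 4 - \frac{9070}{14491} = \frac{48894}{14491} \approx 3.3741$)
$Q = \frac{144480691}{14491}$ ($Q = \frac{48894}{14491} - -9967 = \frac{48894}{14491} + 9967 = \frac{144480691}{14491} \approx 9970.4$)
$q = \frac{1443265548}{14491}$ ($q = \frac{144480691}{14491} - -89627 = \frac{144480691}{14491} + 89627 = \frac{1443265548}{14491} \approx 99597.0$)
$q - 256 \left(-977\right) = \frac{1443265548}{14491} - 256 \left(-977\right) = \frac{1443265548}{14491} - -250112 = \frac{1443265548}{14491} + 250112 = \frac{5067638540}{14491}$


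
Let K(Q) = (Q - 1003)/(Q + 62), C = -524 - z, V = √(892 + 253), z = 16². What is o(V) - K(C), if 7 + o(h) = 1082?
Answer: 770067/718 ≈ 1072.5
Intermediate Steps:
z = 256
V = √1145 ≈ 33.838
o(h) = 1075 (o(h) = -7 + 1082 = 1075)
C = -780 (C = -524 - 1*256 = -524 - 256 = -780)
K(Q) = (-1003 + Q)/(62 + Q)
o(V) - K(C) = 1075 - (-1003 - 780)/(62 - 780) = 1075 - (-1783)/(-718) = 1075 - (-1)*(-1783)/718 = 1075 - 1*1783/718 = 1075 - 1783/718 = 770067/718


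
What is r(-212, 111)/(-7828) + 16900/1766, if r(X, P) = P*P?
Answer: 55267157/6912124 ≈ 7.9957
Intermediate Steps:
r(X, P) = P**2
r(-212, 111)/(-7828) + 16900/1766 = 111**2/(-7828) + 16900/1766 = 12321*(-1/7828) + 16900*(1/1766) = -12321/7828 + 8450/883 = 55267157/6912124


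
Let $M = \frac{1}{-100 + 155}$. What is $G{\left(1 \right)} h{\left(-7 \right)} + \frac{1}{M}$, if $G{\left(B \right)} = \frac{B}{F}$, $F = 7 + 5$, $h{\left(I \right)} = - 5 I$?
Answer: $\frac{695}{12} \approx 57.917$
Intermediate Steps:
$M = \frac{1}{55} \approx 0.018182$
$F = 12$
$G{\left(B \right)} = \frac{B}{12}$
$G{\left(1 \right)} h{\left(-7 \right)} + \frac{1}{M} = \frac{1}{12} \cdot 1 \left(\left(-5\right) \left(-7\right)\right) + \frac{1}{\frac{1}{55}} = \frac{1}{12} \cdot 35 + 55 = \frac{35}{12} + 55 = \frac{695}{12}$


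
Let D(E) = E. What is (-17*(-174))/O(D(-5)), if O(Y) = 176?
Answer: 1479/88 ≈ 16.807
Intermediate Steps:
(-17*(-174))/O(D(-5)) = -17*(-174)/176 = 2958*(1/176) = 1479/88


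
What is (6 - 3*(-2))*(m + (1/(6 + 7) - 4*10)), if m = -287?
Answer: -51000/13 ≈ -3923.1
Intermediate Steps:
(6 - 3*(-2))*(m + (1/(6 + 7) - 4*10)) = (6 - 3*(-2))*(-287 + (1/(6 + 7) - 4*10)) = (6 - 3*(-2))*(-287 + (1/13 - 40)) = (6 + 6)*(-287 + (1/13 - 40)) = 12*(-287 - 519/13) = 12*(-4250/13) = -51000/13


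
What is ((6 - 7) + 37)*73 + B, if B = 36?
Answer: 2664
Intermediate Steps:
((6 - 7) + 37)*73 + B = ((6 - 7) + 37)*73 + 36 = (-1 + 37)*73 + 36 = 36*73 + 36 = 2628 + 36 = 2664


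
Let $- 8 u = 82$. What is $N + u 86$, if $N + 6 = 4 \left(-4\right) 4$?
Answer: $- \frac{1903}{2} \approx -951.5$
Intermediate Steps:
$N = -70$ ($N = -6 + 4 \left(-4\right) 4 = -6 - 64 = -70$)
$u = - \frac{41}{4}$ ($u = \left(- \frac{1}{8}\right) 82 = - \frac{41}{4} \approx -10.25$)
$N + u 86 = -70 - \frac{1763}{2} = - \frac{1903}{2}$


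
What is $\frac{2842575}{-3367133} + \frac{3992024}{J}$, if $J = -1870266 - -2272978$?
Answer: $\frac{1537117085474}{169498108087} \approx 9.0686$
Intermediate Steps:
$J = 402712$ ($J = -1870266 + 2272978 = 402712$)
$\frac{2842575}{-3367133} + \frac{3992024}{J} = \frac{2842575}{-3367133} + \frac{3992024}{402712} = 2842575 \left(- \frac{1}{3367133}\right) + 3992024 \cdot \frac{1}{402712} = - \frac{2842575}{3367133} + \frac{499003}{50339} = \frac{1537117085474}{169498108087}$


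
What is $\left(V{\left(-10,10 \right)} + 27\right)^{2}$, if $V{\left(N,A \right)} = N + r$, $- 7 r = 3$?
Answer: $\frac{13456}{49} \approx 274.61$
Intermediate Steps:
$r = - \frac{3}{7}$ ($r = \left(- \frac{1}{7}\right) 3 = - \frac{3}{7} \approx -0.42857$)
$V{\left(N,A \right)} = - \frac{3}{7} + N$ ($V{\left(N,A \right)} = N - \frac{3}{7} = - \frac{3}{7} + N$)
$\left(V{\left(-10,10 \right)} + 27\right)^{2} = \left(\left(- \frac{3}{7} - 10\right) + 27\right)^{2} = \left(- \frac{73}{7} + 27\right)^{2} = \left(\frac{116}{7}\right)^{2} = \frac{13456}{49}$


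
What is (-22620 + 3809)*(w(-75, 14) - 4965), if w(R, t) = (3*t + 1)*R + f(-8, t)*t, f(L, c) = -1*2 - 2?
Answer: 155115506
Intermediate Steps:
f(L, c) = -4 (f(L, c) = -2 - 2 = -4)
w(R, t) = -4*t + R*(1 + 3*t) (w(R, t) = (3*t + 1)*R - 4*t = (1 + 3*t)*R - 4*t = R*(1 + 3*t) - 4*t = -4*t + R*(1 + 3*t))
(-22620 + 3809)*(w(-75, 14) - 4965) = (-22620 + 3809)*((-75 - 4*14 + 3*(-75)*14) - 4965) = -18811*((-75 - 56 - 3150) - 4965) = -18811*(-3281 - 4965) = -18811*(-8246) = 155115506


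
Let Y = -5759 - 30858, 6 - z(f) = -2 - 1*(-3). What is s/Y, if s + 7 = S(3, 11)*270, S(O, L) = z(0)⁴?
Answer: -168743/36617 ≈ -4.6083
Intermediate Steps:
z(f) = 5 (z(f) = 6 - (-2 - 1*(-3)) = 6 - (-2 + 3) = 6 - 1*1 = 6 - 1 = 5)
Y = -36617
S(O, L) = 625 (S(O, L) = 5⁴ = 625)
s = 168743 (s = -7 + 625*270 = -7 + 168750 = 168743)
s/Y = 168743/(-36617) = 168743*(-1/36617) = -168743/36617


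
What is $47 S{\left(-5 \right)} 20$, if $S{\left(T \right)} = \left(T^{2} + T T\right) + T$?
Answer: $42300$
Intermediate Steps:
$S{\left(T \right)} = T + 2 T^{2}$ ($S{\left(T \right)} = \left(T^{2} + T^{2}\right) + T = 2 T^{2} + T = T + 2 T^{2}$)
$47 S{\left(-5 \right)} 20 = 47 \left(- 5 \left(1 + 2 \left(-5\right)\right)\right) 20 = 47 \left(- 5 \left(1 - 10\right)\right) 20 = 47 \left(\left(-5\right) \left(-9\right)\right) 20 = 47 \cdot 45 \cdot 20 = 2115 \cdot 20 = 42300$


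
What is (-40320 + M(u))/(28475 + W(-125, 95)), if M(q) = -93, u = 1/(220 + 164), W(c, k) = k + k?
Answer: -13471/9555 ≈ -1.4098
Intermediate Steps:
W(c, k) = 2*k
u = 1/384 ≈ 0.0026042
(-40320 + M(u))/(28475 + W(-125, 95)) = (-40320 - 93)/(28475 + 2*95) = -40413/(28475 + 190) = -40413/28665 = -40413*1/28665 = -13471/9555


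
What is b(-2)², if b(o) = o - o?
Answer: 0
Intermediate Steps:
b(o) = 0
b(-2)² = 0² = 0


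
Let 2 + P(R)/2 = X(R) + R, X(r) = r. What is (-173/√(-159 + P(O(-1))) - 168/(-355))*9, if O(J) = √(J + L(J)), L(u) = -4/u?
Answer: 1512/355 + 1557*I/√(163 - 4*√3) ≈ 4.2592 + 124.63*I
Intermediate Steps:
O(J) = √(J - 4/J)
P(R) = -4 + 4*R (P(R) = -4 + 2*(R + R) = -4 + 2*(2*R) = -4 + 4*R)
(-173/√(-159 + P(O(-1))) - 168/(-355))*9 = (-173/√(-159 + (-4 + 4*√(-1 - 4/(-1)))) - 168/(-355))*9 = (-173/√(-159 + (-4 + 4*√(-1 - 4*(-1)))) - 168*(-1/355))*9 = (-173/√(-159 + (-4 + 4*√(-1 + 4))) + 168/355)*9 = (-173/√(-159 + (-4 + 4*√3)) + 168/355)*9 = (-173/√(-163 + 4*√3) + 168/355)*9 = (168/355 - 173/√(-163 + 4*√3))*9 = 1512/355 - 1557/√(-163 + 4*√3)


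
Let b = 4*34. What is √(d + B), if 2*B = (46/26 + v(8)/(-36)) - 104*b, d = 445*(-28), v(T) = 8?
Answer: I*√118827982/78 ≈ 139.75*I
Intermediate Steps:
b = 136
d = -12460
B = -1654667/234 (B = ((46/26 + 8/(-36)) - 104*136)/2 = ((46*(1/26) + 8*(-1/36)) - 14144)/2 = ((23/13 - 2/9) - 14144)/2 = (181/117 - 14144)/2 = (½)*(-1654667/117) = -1654667/234 ≈ -7071.2)
√(d + B) = √(-12460 - 1654667/234) = √(-4570307/234) = I*√118827982/78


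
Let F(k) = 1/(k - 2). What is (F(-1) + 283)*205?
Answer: 173840/3 ≈ 57947.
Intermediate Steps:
F(k) = 1/(-2 + k)
(F(-1) + 283)*205 = (1/(-2 - 1) + 283)*205 = (1/(-3) + 283)*205 = (-⅓ + 283)*205 = (848/3)*205 = 173840/3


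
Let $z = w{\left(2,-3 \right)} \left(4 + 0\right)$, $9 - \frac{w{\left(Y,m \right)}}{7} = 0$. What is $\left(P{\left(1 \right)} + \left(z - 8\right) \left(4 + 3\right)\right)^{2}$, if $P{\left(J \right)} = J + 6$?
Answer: $2941225$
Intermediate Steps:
$w{\left(Y,m \right)} = 63$ ($w{\left(Y,m \right)} = 63 - 0 = 63 + 0 = 63$)
$z = 252$ ($z = 63 \left(4 + 0\right) = 63 \cdot 4 = 252$)
$P{\left(J \right)} = 6 + J$
$\left(P{\left(1 \right)} + \left(z - 8\right) \left(4 + 3\right)\right)^{2} = \left(\left(6 + 1\right) + \left(252 - 8\right) \left(4 + 3\right)\right)^{2} = \left(7 + 244 \cdot 7\right)^{2} = \left(7 + 1708\right)^{2} = 1715^{2} = 2941225$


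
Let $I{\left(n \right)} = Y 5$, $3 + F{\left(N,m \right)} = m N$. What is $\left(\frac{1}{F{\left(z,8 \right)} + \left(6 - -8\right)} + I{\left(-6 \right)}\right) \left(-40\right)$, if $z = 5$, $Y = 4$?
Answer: $- \frac{40840}{51} \approx -800.78$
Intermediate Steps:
$F{\left(N,m \right)} = -3 + N m$ ($F{\left(N,m \right)} = -3 + m N = -3 + N m$)
$I{\left(n \right)} = 20$ ($I{\left(n \right)} = 4 \cdot 5 = 20$)
$\left(\frac{1}{F{\left(z,8 \right)} + \left(6 - -8\right)} + I{\left(-6 \right)}\right) \left(-40\right) = \left(\frac{1}{\left(-3 + 5 \cdot 8\right) + \left(6 - -8\right)} + 20\right) \left(-40\right) = \left(\frac{1}{\left(-3 + 40\right) + \left(6 + 8\right)} + 20\right) \left(-40\right) = \left(\frac{1}{37 + 14} + 20\right) \left(-40\right) = \left(\frac{1}{51} + 20\right) \left(-40\right) = \frac{1021}{51} \left(-40\right) = - \frac{40840}{51}$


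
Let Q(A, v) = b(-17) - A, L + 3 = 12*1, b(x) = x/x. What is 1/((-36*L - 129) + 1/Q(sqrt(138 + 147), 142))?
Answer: -128653/58280261 + sqrt(285)/58280261 ≈ -0.0022072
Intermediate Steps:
b(x) = 1
L = 9 (L = -3 + 12*1 = -3 + 12 = 9)
Q(A, v) = 1 - A
1/((-36*L - 129) + 1/Q(sqrt(138 + 147), 142)) = 1/((-36*9 - 129) + 1/(1 - sqrt(138 + 147))) = 1/((-324 - 129) + 1/(1 - sqrt(285))) = 1/(-453 + 1/(1 - sqrt(285)))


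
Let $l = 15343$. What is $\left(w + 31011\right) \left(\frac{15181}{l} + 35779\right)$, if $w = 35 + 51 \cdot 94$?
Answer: $\frac{19675170027520}{15343} \approx 1.2824 \cdot 10^{9}$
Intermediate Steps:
$w = 4829$ ($w = 35 + 4794 = 4829$)
$\left(w + 31011\right) \left(\frac{15181}{l} + 35779\right) = \left(4829 + 31011\right) \left(\frac{15181}{15343} + 35779\right) = 35840 \left(15181 \cdot \frac{1}{15343} + 35779\right) = 35840 \left(\frac{15181}{15343} + 35779\right) = 35840 \cdot \frac{548972378}{15343} = \frac{19675170027520}{15343}$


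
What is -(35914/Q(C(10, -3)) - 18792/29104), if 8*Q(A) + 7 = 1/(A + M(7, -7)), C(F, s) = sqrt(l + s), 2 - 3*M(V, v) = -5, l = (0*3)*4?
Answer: 534126257827/12511082 - 2585808*I*sqrt(3)/3439 ≈ 42692.0 - 1302.3*I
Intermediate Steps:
l = 0 (l = 0*4 = 0)
M(V, v) = 7/3 (M(V, v) = 2/3 - 1/3*(-5) = 2/3 + 5/3 = 7/3)
C(F, s) = sqrt(s) (C(F, s) = sqrt(0 + s) = sqrt(s))
Q(A) = -7/8 + 1/(8*(7/3 + A)) (Q(A) = -7/8 + 1/(8*(A + 7/3)) = -7/8 + 1/(8*(7/3 + A)))
-(35914/Q(C(10, -3)) - 18792/29104) = -(35914/(((-46 - 21*I*sqrt(3))/(8*(7 + 3*sqrt(-3))))) - 18792/29104) = -(35914/(((-46 - 21*I*sqrt(3))/(8*(7 + 3*(I*sqrt(3)))))) - 18792*1/29104) = -(35914/(((-46 - 21*I*sqrt(3))/(8*(7 + 3*I*sqrt(3))))) - 2349/3638) = -(35914*(8*(7 + 3*I*sqrt(3))/(-46 - 21*I*sqrt(3))) - 2349/3638) = -(287312*(7 + 3*I*sqrt(3))/(-46 - 21*I*sqrt(3)) - 2349/3638) = -(-2349/3638 + 287312*(7 + 3*I*sqrt(3))/(-46 - 21*I*sqrt(3))) = 2349/3638 - 287312*(7 + 3*I*sqrt(3))/(-46 - 21*I*sqrt(3))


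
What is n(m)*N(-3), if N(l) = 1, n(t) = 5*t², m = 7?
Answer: 245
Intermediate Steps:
n(m)*N(-3) = (5*7²)*1 = (5*49)*1 = 245*1 = 245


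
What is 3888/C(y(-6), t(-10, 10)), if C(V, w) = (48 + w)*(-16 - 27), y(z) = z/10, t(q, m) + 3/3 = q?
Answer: -3888/1591 ≈ -2.4437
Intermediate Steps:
t(q, m) = -1 + q
y(z) = z/10 (y(z) = z*(1/10) = z/10)
C(V, w) = -2064 - 43*w (C(V, w) = (48 + w)*(-43) = -2064 - 43*w)
3888/C(y(-6), t(-10, 10)) = 3888/(-2064 - 43*(-1 - 10)) = 3888/(-2064 - 43*(-11)) = 3888/(-2064 + 473) = 3888/(-1591) = 3888*(-1/1591) = -3888/1591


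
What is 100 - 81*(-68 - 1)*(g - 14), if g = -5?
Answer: -106091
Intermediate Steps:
100 - 81*(-68 - 1)*(g - 14) = 100 - 81*(-68 - 1)*(-5 - 14) = 100 - (-5589)*(-19) = 100 - 81*1311 = 100 - 106191 = -106091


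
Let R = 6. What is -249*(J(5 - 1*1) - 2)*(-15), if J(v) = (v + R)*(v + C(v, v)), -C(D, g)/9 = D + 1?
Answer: -1538820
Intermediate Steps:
C(D, g) = -9 - 9*D (C(D, g) = -9*(D + 1) = -9*(1 + D) = -9 - 9*D)
J(v) = (-9 - 8*v)*(6 + v) (J(v) = (v + 6)*(v + (-9 - 9*v)) = (6 + v)*(-9 - 8*v) = (-9 - 8*v)*(6 + v))
-249*(J(5 - 1*1) - 2)*(-15) = -249*((-54 - 57*(5 - 1*1) - 8*(5 - 1*1)**2) - 2)*(-15) = -249*((-54 - 57*(5 - 1) - 8*(5 - 1)**2) - 2)*(-15) = -249*((-54 - 57*4 - 8*4**2) - 2)*(-15) = -249*((-54 - 228 - 8*16) - 2)*(-15) = -249*((-54 - 228 - 128) - 2)*(-15) = -249*(-410 - 2)*(-15) = -(-102588)*(-15) = -249*6180 = -1538820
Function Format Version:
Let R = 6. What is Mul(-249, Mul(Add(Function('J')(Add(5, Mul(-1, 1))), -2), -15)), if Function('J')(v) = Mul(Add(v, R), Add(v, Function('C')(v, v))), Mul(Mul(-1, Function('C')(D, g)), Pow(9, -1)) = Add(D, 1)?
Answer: -1538820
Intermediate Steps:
Function('C')(D, g) = Add(-9, Mul(-9, D)) (Function('C')(D, g) = Mul(-9, Add(D, 1)) = Mul(-9, Add(1, D)) = Add(-9, Mul(-9, D)))
Function('J')(v) = Mul(Add(-9, Mul(-8, v)), Add(6, v)) (Function('J')(v) = Mul(Add(v, 6), Add(v, Add(-9, Mul(-9, v)))) = Mul(Add(6, v), Add(-9, Mul(-8, v))) = Mul(Add(-9, Mul(-8, v)), Add(6, v)))
Mul(-249, Mul(Add(Function('J')(Add(5, Mul(-1, 1))), -2), -15)) = Mul(-249, Mul(Add(Add(-54, Mul(-57, Add(5, Mul(-1, 1))), Mul(-8, Pow(Add(5, Mul(-1, 1)), 2))), -2), -15)) = Mul(-249, Mul(Add(Add(-54, Mul(-57, Add(5, -1)), Mul(-8, Pow(Add(5, -1), 2))), -2), -15)) = Mul(-249, Mul(Add(Add(-54, Mul(-57, 4), Mul(-8, Pow(4, 2))), -2), -15)) = Mul(-249, Mul(Add(Add(-54, -228, Mul(-8, 16)), -2), -15)) = Mul(-249, Mul(Add(Add(-54, -228, -128), -2), -15)) = Mul(-249, Mul(Add(-410, -2), -15)) = Mul(-249, Mul(-412, -15)) = Mul(-249, 6180) = -1538820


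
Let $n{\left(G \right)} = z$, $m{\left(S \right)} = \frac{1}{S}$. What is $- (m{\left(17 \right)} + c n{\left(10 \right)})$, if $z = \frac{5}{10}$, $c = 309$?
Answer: $- \frac{5255}{34} \approx -154.56$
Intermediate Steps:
$z = \frac{1}{2}$ ($z = 5 \cdot \frac{1}{10} = \frac{1}{2} \approx 0.5$)
$n{\left(G \right)} = \frac{1}{2}$
$- (m{\left(17 \right)} + c n{\left(10 \right)}) = - (\frac{1}{17} + 309 \cdot \frac{1}{2}) = - (\frac{1}{17} + \frac{309}{2}) = \left(-1\right) \frac{5255}{34} = - \frac{5255}{34}$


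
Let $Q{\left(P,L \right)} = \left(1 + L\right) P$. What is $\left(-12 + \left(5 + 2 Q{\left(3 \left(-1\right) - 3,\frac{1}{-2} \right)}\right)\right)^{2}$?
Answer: $169$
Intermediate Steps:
$Q{\left(P,L \right)} = P \left(1 + L\right)$
$\left(-12 + \left(5 + 2 Q{\left(3 \left(-1\right) - 3,\frac{1}{-2} \right)}\right)\right)^{2} = \left(-12 + \left(5 + 2 \left(3 \left(-1\right) - 3\right) \left(1 + \frac{1}{-2}\right)\right)\right)^{2} = \left(-12 + \left(5 + 2 \left(-3 - 3\right) \left(1 - \frac{1}{2}\right)\right)\right)^{2} = \left(-12 + \left(5 + 2 \left(\left(-6\right) \frac{1}{2}\right)\right)\right)^{2} = \left(-12 + \left(5 + 2 \left(-3\right)\right)\right)^{2} = \left(-12 + \left(5 - 6\right)\right)^{2} = \left(-12 - 1\right)^{2} = \left(-13\right)^{2} = 169$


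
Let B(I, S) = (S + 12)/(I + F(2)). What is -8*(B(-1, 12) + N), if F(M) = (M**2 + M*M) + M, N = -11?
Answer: 200/3 ≈ 66.667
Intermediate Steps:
F(M) = M + 2*M**2 (F(M) = (M**2 + M**2) + M = 2*M**2 + M = M + 2*M**2)
B(I, S) = (12 + S)/(10 + I) (B(I, S) = (S + 12)/(I + 2*(1 + 2*2)) = (12 + S)/(I + 2*(1 + 4)) = (12 + S)/(I + 2*5) = (12 + S)/(I + 10) = (12 + S)/(10 + I))
-8*(B(-1, 12) + N) = -8*((12 + 12)/(10 - 1) - 11) = -8*(24/9 - 11) = -8*((1/9)*24 - 11) = -8*(8/3 - 11) = -8*(-25/3) = 200/3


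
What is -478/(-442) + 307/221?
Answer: 42/17 ≈ 2.4706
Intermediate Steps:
-478/(-442) + 307/221 = -478*(-1/442) + 307*(1/221) = 239/221 + 307/221 = 42/17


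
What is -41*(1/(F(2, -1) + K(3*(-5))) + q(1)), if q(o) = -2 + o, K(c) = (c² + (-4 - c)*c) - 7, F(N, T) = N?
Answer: 2214/55 ≈ 40.255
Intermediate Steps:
K(c) = -7 + c² + c*(-4 - c) (K(c) = (c² + c*(-4 - c)) - 7 = -7 + c² + c*(-4 - c))
-41*(1/(F(2, -1) + K(3*(-5))) + q(1)) = -41*(1/(2 + (-7 - 12*(-5))) + (-2 + 1)) = -41*(1/(2 + (-7 - 4*(-15))) - 1) = -41*(1/(2 + (-7 + 60)) - 1) = -41*(1/(2 + 53) - 1) = -41*(1/55 - 1) = -41*(-54/55) = 2214/55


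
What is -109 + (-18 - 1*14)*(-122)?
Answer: 3795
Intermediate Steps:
-109 + (-18 - 1*14)*(-122) = -109 + (-18 - 14)*(-122) = -109 - 32*(-122) = -109 + 3904 = 3795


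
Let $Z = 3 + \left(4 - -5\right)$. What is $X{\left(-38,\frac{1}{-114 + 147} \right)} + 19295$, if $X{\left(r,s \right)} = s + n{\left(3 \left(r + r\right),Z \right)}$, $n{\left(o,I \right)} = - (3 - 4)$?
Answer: $\frac{636769}{33} \approx 19296.0$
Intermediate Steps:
$Z = 12$ ($Z = 3 + \left(4 + 5\right) = 3 + 9 = 12$)
$n{\left(o,I \right)} = 1$ ($n{\left(o,I \right)} = \left(-1\right) \left(-1\right) = 1$)
$X{\left(r,s \right)} = 1 + s$ ($X{\left(r,s \right)} = s + 1 = 1 + s$)
$X{\left(-38,\frac{1}{-114 + 147} \right)} + 19295 = \left(1 + \frac{1}{-114 + 147}\right) + 19295 = \left(1 + \frac{1}{33}\right) + 19295 = \frac{34}{33} + 19295 = \frac{636769}{33}$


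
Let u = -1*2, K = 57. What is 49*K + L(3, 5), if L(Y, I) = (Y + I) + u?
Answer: 2799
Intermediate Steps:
u = -2
L(Y, I) = -2 + I + Y (L(Y, I) = (Y + I) - 2 = (I + Y) - 2 = -2 + I + Y)
49*K + L(3, 5) = 49*57 + (-2 + 5 + 3) = 2793 + 6 = 2799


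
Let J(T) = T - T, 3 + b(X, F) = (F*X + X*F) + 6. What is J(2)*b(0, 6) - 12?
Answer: -12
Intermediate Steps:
b(X, F) = 3 + 2*F*X (b(X, F) = -3 + ((F*X + X*F) + 6) = -3 + ((F*X + F*X) + 6) = -3 + (2*F*X + 6) = -3 + (6 + 2*F*X) = 3 + 2*F*X)
J(T) = 0
J(2)*b(0, 6) - 12 = 0*(3 + 2*6*0) - 12 = 0*(3 + 0) - 12 = 0*3 - 12 = 0 - 12 = -12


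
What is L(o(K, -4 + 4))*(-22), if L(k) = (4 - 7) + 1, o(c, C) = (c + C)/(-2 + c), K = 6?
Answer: 44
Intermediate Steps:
o(c, C) = (C + c)/(-2 + c)
L(k) = -2 (L(k) = -3 + 1 = -2)
L(o(K, -4 + 4))*(-22) = -2*(-22) = 44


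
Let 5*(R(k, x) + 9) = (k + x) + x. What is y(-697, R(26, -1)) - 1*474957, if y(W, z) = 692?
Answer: -474265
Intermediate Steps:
R(k, x) = -9 + k/5 + 2*x/5 (R(k, x) = -9 + ((k + x) + x)/5 = -9 + (k + 2*x)/5 = -9 + (k/5 + 2*x/5) = -9 + k/5 + 2*x/5)
y(-697, R(26, -1)) - 1*474957 = 692 - 1*474957 = 692 - 474957 = -474265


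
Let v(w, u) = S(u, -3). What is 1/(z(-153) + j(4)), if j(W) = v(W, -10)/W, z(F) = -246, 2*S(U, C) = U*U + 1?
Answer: -8/1867 ≈ -0.0042849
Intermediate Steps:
S(U, C) = ½ + U²/2 (S(U, C) = (U*U + 1)/2 = (U² + 1)/2 = (1 + U²)/2 = ½ + U²/2)
v(w, u) = ½ + u²/2
j(W) = 101/(2*W) (j(W) = (½ + (½)*(-10)²)/W = (½ + (½)*100)/W = (½ + 50)/W = 101/(2*W))
1/(z(-153) + j(4)) = 1/(-246 + (101/2)/4) = 1/(-246 + (101/2)*(¼)) = 1/(-246 + 101/8) = 1/(-1867/8) = -8/1867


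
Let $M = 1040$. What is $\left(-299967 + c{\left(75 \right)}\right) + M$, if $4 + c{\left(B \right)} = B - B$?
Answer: $-298931$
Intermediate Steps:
$c{\left(B \right)} = -4$ ($c{\left(B \right)} = -4 + \left(B - B\right) = -4 + 0 = -4$)
$\left(-299967 + c{\left(75 \right)}\right) + M = \left(-299967 - 4\right) + 1040 = -299971 + 1040 = -298931$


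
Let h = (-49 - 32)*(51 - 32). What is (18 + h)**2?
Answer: 2313441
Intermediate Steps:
h = -1539 (h = -81*19 = -1539)
(18 + h)**2 = (18 - 1539)**2 = (-1521)**2 = 2313441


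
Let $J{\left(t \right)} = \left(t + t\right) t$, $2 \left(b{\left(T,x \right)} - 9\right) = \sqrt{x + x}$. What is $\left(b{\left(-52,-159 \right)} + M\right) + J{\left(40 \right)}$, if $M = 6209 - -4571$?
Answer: $13989 + \frac{i \sqrt{318}}{2} \approx 13989.0 + 8.9163 i$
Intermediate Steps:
$b{\left(T,x \right)} = 9 + \frac{\sqrt{2} \sqrt{x}}{2}$ ($b{\left(T,x \right)} = 9 + \frac{\sqrt{x + x}}{2} = 9 + \frac{\sqrt{2 x}}{2} = 9 + \frac{\sqrt{2} \sqrt{x}}{2}$)
$J{\left(t \right)} = 2 t^{2}$ ($J{\left(t \right)} = 2 t t = 2 t^{2}$)
$M = 10780$ ($M = 6209 + 4571 = 10780$)
$\left(b{\left(-52,-159 \right)} + M\right) + J{\left(40 \right)} = \left(\left(9 + \frac{\sqrt{2} \sqrt{-159}}{2}\right) + 10780\right) + 2 \cdot 40^{2} = \left(\left(9 + \frac{\sqrt{2} i \sqrt{159}}{2}\right) + 10780\right) + 2 \cdot 1600 = \left(\left(9 + \frac{i \sqrt{318}}{2}\right) + 10780\right) + 3200 = \left(10789 + \frac{i \sqrt{318}}{2}\right) + 3200 = 13989 + \frac{i \sqrt{318}}{2}$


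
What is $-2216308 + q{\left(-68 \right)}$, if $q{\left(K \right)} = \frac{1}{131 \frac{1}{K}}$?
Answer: $- \frac{290336416}{131} \approx -2.2163 \cdot 10^{6}$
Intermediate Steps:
$q{\left(K \right)} = \frac{K}{131}$
$-2216308 + q{\left(-68 \right)} = -2216308 + \frac{1}{131} \left(-68\right) = -2216308 - \frac{68}{131} = - \frac{290336416}{131}$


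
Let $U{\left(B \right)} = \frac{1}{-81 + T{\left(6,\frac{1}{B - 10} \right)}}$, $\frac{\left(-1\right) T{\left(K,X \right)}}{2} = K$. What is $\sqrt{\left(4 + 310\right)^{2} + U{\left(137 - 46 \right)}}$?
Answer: $\frac{\sqrt{852756711}}{93} \approx 314.0$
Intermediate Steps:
$T{\left(K,X \right)} = - 2 K$
$U{\left(B \right)} = - \frac{1}{93}$ ($U{\left(B \right)} = \frac{1}{-81 - 12} = \frac{1}{-93} = - \frac{1}{93}$)
$\sqrt{\left(4 + 310\right)^{2} + U{\left(137 - 46 \right)}} = \sqrt{\left(4 + 310\right)^{2} - \frac{1}{93}} = \sqrt{314^{2} - \frac{1}{93}} = \sqrt{98596 - \frac{1}{93}} = \sqrt{\frac{9169427}{93}} = \frac{\sqrt{852756711}}{93}$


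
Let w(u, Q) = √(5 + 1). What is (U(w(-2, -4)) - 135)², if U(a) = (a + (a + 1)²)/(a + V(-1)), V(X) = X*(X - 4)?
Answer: 6492688/361 - 40768*√6/361 ≈ 17709.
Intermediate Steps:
V(X) = X*(-4 + X)
w(u, Q) = √6
U(a) = (a + (1 + a)²)/(5 + a) (U(a) = (a + (a + 1)²)/(a - (-4 - 1)) = (a + (1 + a)²)/(a - 1*(-5)) = (a + (1 + a)²)/(a + 5) = (a + (1 + a)²)/(5 + a))
(U(w(-2, -4)) - 135)² = ((√6 + (1 + √6)²)/(5 + √6) - 135)² = (-135 + (√6 + (1 + √6)²)/(5 + √6))²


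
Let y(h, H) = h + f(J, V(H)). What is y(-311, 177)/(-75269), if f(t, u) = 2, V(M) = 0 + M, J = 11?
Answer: 309/75269 ≈ 0.0041053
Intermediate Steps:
V(M) = M
y(h, H) = 2 + h (y(h, H) = h + 2 = 2 + h)
y(-311, 177)/(-75269) = (2 - 311)/(-75269) = -309*(-1/75269) = 309/75269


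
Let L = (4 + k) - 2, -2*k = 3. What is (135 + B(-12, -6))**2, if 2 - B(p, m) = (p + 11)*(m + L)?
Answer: 69169/4 ≈ 17292.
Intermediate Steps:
k = -3/2 (k = -1/2*3 = -3/2 ≈ -1.5000)
L = 1/2 (L = (4 - 3/2) - 2 = 5/2 - 2 = 1/2 ≈ 0.50000)
B(p, m) = 2 - (1/2 + m)*(11 + p) (B(p, m) = 2 - (p + 11)*(m + 1/2) = 2 - (11 + p)*(1/2 + m) = 2 - (1/2 + m)*(11 + p))
(135 + B(-12, -6))**2 = (135 + (-7/2 - 11*(-6) - 1/2*(-12) - 1*(-6)*(-12)))**2 = (135 + (-7/2 + 66 + 6 - 72))**2 = (135 - 7/2)**2 = (263/2)**2 = 69169/4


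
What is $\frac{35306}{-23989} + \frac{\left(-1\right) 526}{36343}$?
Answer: $- \frac{1295744172}{871832227} \approx -1.4862$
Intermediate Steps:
$\frac{35306}{-23989} + \frac{\left(-1\right) 526}{36343} = 35306 \left(- \frac{1}{23989}\right) - \frac{526}{36343} = - \frac{35306}{23989} - \frac{526}{36343} = - \frac{1295744172}{871832227}$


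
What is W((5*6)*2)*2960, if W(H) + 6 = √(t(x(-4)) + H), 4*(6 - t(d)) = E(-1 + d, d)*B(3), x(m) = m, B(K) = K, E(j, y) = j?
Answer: -17760 + 4440*√31 ≈ 6960.9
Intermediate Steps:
t(d) = 27/4 - 3*d/4 (t(d) = 6 - (-1 + d)*3/4 = 6 - (-3 + 3*d)/4 = 6 + (¾ - 3*d/4) = 27/4 - 3*d/4)
W(H) = -6 + √(39/4 + H) (W(H) = -6 + √((27/4 - ¾*(-4)) + H) = -6 + √((27/4 + 3) + H) = -6 + √(39/4 + H))
W((5*6)*2)*2960 = (-6 + √(39 + 4*((5*6)*2))/2)*2960 = (-6 + √(39 + 4*(30*2))/2)*2960 = (-6 + √(39 + 4*60)/2)*2960 = (-6 + √(39 + 240)/2)*2960 = (-6 + √279/2)*2960 = (-6 + (3*√31)/2)*2960 = (-6 + 3*√31/2)*2960 = -17760 + 4440*√31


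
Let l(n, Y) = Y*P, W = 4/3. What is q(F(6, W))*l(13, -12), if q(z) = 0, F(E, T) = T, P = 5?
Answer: 0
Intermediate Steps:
W = 4/3 (W = 4*(1/3) = 4/3 ≈ 1.3333)
l(n, Y) = 5*Y (l(n, Y) = Y*5 = 5*Y)
q(F(6, W))*l(13, -12) = 0*(5*(-12)) = 0*(-60) = 0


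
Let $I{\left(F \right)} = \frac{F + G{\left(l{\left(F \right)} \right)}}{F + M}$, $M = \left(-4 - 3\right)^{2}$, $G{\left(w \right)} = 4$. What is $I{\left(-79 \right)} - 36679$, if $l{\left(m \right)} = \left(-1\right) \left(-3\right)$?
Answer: $- \frac{73353}{2} \approx -36677.0$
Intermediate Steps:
$l{\left(m \right)} = 3$
$M = 49$ ($M = \left(-7\right)^{2} = 49$)
$I{\left(F \right)} = \frac{4 + F}{49 + F}$ ($I{\left(F \right)} = \frac{F + 4}{F + 49} = \frac{4 + F}{49 + F}$)
$I{\left(-79 \right)} - 36679 = \frac{4 - 79}{49 - 79} - 36679 = \frac{1}{-30} \left(-75\right) - 36679 = \left(- \frac{1}{30}\right) \left(-75\right) - 36679 = \frac{5}{2} - 36679 = - \frac{73353}{2}$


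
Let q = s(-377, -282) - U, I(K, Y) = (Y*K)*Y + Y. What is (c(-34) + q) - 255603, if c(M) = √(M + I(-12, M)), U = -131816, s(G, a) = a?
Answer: -124069 + 2*I*√3485 ≈ -1.2407e+5 + 118.07*I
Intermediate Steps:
I(K, Y) = Y + K*Y² (I(K, Y) = (K*Y)*Y + Y = K*Y² + Y = Y + K*Y²)
q = 131534 (q = -282 - 1*(-131816) = -282 + 131816 = 131534)
c(M) = √(M + M*(1 - 12*M))
(c(-34) + q) - 255603 = (√2*√(-34*(1 - 6*(-34))) + 131534) - 255603 = (√2*√(-34*(1 + 204)) + 131534) - 255603 = (√2*√(-34*205) + 131534) - 255603 = (√2*√(-6970) + 131534) - 255603 = (√2*(I*√6970) + 131534) - 255603 = (2*I*√3485 + 131534) - 255603 = (131534 + 2*I*√3485) - 255603 = -124069 + 2*I*√3485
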